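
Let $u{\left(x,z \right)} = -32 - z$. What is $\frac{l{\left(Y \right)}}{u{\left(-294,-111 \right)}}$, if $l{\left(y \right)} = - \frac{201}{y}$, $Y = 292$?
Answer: $- \frac{201}{23068} \approx -0.0087134$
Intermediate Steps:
$\frac{l{\left(Y \right)}}{u{\left(-294,-111 \right)}} = \frac{\left(-201\right) \frac{1}{292}}{-32 - -111} = \frac{\left(-201\right) \frac{1}{292}}{-32 + 111} = - \frac{201}{292 \cdot 79} = \left(- \frac{201}{292}\right) \frac{1}{79} = - \frac{201}{23068}$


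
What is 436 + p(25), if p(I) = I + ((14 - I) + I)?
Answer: 475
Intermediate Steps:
p(I) = 14 + I (p(I) = I + 14 = 14 + I)
436 + p(25) = 436 + (14 + 25) = 436 + 39 = 475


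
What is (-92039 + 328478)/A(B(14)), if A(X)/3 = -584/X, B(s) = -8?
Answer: 78813/73 ≈ 1079.6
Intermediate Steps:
A(X) = -1752/X (A(X) = 3*(-584/X) = -1752/X)
(-92039 + 328478)/A(B(14)) = (-92039 + 328478)/((-1752/(-8))) = 236439/((-1752*(-⅛))) = 236439/219 = 236439*(1/219) = 78813/73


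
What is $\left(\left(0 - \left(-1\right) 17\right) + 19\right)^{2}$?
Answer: $1296$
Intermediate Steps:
$\left(\left(0 - \left(-1\right) 17\right) + 19\right)^{2} = \left(\left(0 - -17\right) + 19\right)^{2} = \left(\left(0 + 17\right) + 19\right)^{2} = \left(17 + 19\right)^{2} = 36^{2} = 1296$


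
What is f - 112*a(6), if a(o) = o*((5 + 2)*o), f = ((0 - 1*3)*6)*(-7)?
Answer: -28098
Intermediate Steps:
f = 126 (f = ((0 - 3)*6)*(-7) = -3*6*(-7) = -18*(-7) = 126)
a(o) = 7*o² (a(o) = o*(7*o) = 7*o²)
f - 112*a(6) = 126 - 784*6² = 126 - 784*36 = 126 - 112*252 = 126 - 28224 = -28098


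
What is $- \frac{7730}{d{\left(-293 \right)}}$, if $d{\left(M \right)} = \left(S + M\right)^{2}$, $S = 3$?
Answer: $- \frac{773}{8410} \approx -0.091914$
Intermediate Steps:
$d{\left(M \right)} = \left(3 + M\right)^{2}$
$- \frac{7730}{d{\left(-293 \right)}} = - \frac{7730}{\left(3 - 293\right)^{2}} = - \frac{7730}{\left(-290\right)^{2}} = - \frac{7730}{84100} = \left(-7730\right) \frac{1}{84100} = - \frac{773}{8410}$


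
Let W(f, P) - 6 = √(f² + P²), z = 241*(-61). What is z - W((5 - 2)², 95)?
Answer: -14707 - √9106 ≈ -14802.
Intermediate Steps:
z = -14701
W(f, P) = 6 + √(P² + f²) (W(f, P) = 6 + √(f² + P²) = 6 + √(P² + f²))
z - W((5 - 2)², 95) = -14701 - (6 + √(95² + ((5 - 2)²)²)) = -14701 - (6 + √(9025 + (3²)²)) = -14701 - (6 + √(9025 + 9²)) = -14701 - (6 + √(9025 + 81)) = -14701 - (6 + √9106) = -14701 + (-6 - √9106) = -14707 - √9106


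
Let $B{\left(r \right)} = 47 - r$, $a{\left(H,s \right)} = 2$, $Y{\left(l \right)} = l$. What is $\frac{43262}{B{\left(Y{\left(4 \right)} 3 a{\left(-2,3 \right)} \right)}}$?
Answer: $\frac{43262}{23} \approx 1881.0$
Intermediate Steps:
$\frac{43262}{B{\left(Y{\left(4 \right)} 3 a{\left(-2,3 \right)} \right)}} = \frac{43262}{47 - 4 \cdot 3 \cdot 2} = \frac{43262}{47 - 12 \cdot 2} = \frac{43262}{47 - 24} = \frac{43262}{23}$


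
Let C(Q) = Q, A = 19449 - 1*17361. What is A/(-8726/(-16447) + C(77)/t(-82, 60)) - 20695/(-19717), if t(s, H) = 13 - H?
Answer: -31806360663449/16883607949 ≈ -1883.9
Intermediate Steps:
A = 2088 (A = 19449 - 17361 = 2088)
A/(-8726/(-16447) + C(77)/t(-82, 60)) - 20695/(-19717) = 2088/(-8726/(-16447) + 77/(13 - 1*60)) - 20695/(-19717) = 2088/(-8726*(-1/16447) + 77/(13 - 60)) - 20695*(-1/19717) = 2088/(8726/16447 + 77/(-47)) + 20695/19717 = 2088/(8726/16447 + 77*(-1/47)) + 20695/19717 = 2088/(8726/16447 - 77/47) + 20695/19717 = 2088/(-856297/773009) + 20695/19717 = 2088*(-773009/856297) + 20695/19717 = -1614042792/856297 + 20695/19717 = -31806360663449/16883607949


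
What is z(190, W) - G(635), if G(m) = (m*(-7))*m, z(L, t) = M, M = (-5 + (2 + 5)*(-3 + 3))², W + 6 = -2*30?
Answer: 2822600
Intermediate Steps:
W = -66 (W = -6 - 2*30 = -6 - 60 = -66)
M = 25 (M = (-5 + 7*0)² = (-5 + 0)² = (-5)² = 25)
z(L, t) = 25
G(m) = -7*m² (G(m) = (-7*m)*m = -7*m²)
z(190, W) - G(635) = 25 - (-7)*635² = 25 - (-7)*403225 = 25 - 1*(-2822575) = 25 + 2822575 = 2822600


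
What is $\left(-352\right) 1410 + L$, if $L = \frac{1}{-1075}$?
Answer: $- \frac{533544001}{1075} \approx -4.9632 \cdot 10^{5}$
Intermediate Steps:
$L = - \frac{1}{1075} \approx -0.00093023$
$\left(-352\right) 1410 + L = \left(-352\right) 1410 - \frac{1}{1075} = -496320 - \frac{1}{1075} = - \frac{533544001}{1075}$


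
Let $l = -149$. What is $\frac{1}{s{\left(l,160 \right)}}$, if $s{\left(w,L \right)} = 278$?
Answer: $\frac{1}{278} \approx 0.0035971$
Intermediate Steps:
$\frac{1}{s{\left(l,160 \right)}} = \frac{1}{278}$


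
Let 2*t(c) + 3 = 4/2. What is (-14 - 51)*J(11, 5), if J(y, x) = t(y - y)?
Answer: 65/2 ≈ 32.500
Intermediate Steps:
t(c) = -½ (t(c) = -3/2 + (4/2)/2 = -3/2 + (4*(½))/2 = -3/2 + (½)*2 = -3/2 + 1 = -½)
J(y, x) = -½
(-14 - 51)*J(11, 5) = (-14 - 51)*(-½) = -65*(-½) = 65/2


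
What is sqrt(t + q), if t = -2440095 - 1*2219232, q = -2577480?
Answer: I*sqrt(7236807) ≈ 2690.1*I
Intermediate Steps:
t = -4659327 (t = -2440095 - 2219232 = -4659327)
sqrt(t + q) = sqrt(-4659327 - 2577480) = sqrt(-7236807) = I*sqrt(7236807)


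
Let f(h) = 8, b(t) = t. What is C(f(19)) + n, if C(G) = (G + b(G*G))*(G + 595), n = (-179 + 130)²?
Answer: 45817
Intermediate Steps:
n = 2401 (n = (-49)² = 2401)
C(G) = (595 + G)*(G + G²) (C(G) = (G + G*G)*(G + 595) = (G + G²)*(595 + G) = (595 + G)*(G + G²))
C(f(19)) + n = 8*(595 + 8² + 596*8) + 2401 = 8*(595 + 64 + 4768) + 2401 = 8*5427 + 2401 = 43416 + 2401 = 45817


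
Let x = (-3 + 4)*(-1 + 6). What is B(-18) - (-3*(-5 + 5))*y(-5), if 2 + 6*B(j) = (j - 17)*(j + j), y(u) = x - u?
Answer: 629/3 ≈ 209.67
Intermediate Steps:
x = 5 (x = 1*5 = 5)
y(u) = 5 - u
B(j) = -1/3 + j*(-17 + j)/3 (B(j) = -1/3 + ((j - 17)*(j + j))/6 = -1/3 + ((-17 + j)*(2*j))/6 = -1/3 + (2*j*(-17 + j))/6 = -1/3 + j*(-17 + j)/3)
B(-18) - (-3*(-5 + 5))*y(-5) = (-1/3 - 17/3*(-18) + (1/3)*(-18)**2) - (-3*(-5 + 5))*(5 - 1*(-5)) = (-1/3 + 102 + (1/3)*324) - (-3*0)*(5 + 5) = (-1/3 + 102 + 108) - 0*10 = 629/3 - 1*0 = 629/3 + 0 = 629/3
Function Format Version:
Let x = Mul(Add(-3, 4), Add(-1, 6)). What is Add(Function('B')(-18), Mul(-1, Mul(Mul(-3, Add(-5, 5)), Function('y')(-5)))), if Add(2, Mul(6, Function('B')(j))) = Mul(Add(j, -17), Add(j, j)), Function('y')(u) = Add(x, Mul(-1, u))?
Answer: Rational(629, 3) ≈ 209.67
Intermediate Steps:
x = 5 (x = Mul(1, 5) = 5)
Function('y')(u) = Add(5, Mul(-1, u))
Function('B')(j) = Add(Rational(-1, 3), Mul(Rational(1, 3), j, Add(-17, j))) (Function('B')(j) = Add(Rational(-1, 3), Mul(Rational(1, 6), Mul(Add(j, -17), Add(j, j)))) = Add(Rational(-1, 3), Mul(Rational(1, 6), Mul(Add(-17, j), Mul(2, j)))) = Add(Rational(-1, 3), Mul(Rational(1, 6), Mul(2, j, Add(-17, j)))) = Add(Rational(-1, 3), Mul(Rational(1, 3), j, Add(-17, j))))
Add(Function('B')(-18), Mul(-1, Mul(Mul(-3, Add(-5, 5)), Function('y')(-5)))) = Add(Add(Rational(-1, 3), Mul(Rational(-17, 3), -18), Mul(Rational(1, 3), Pow(-18, 2))), Mul(-1, Mul(Mul(-3, Add(-5, 5)), Add(5, Mul(-1, -5))))) = Add(Add(Rational(-1, 3), 102, Mul(Rational(1, 3), 324)), Mul(-1, Mul(Mul(-3, 0), Add(5, 5)))) = Add(Add(Rational(-1, 3), 102, 108), Mul(-1, Mul(0, 10))) = Add(Rational(629, 3), Mul(-1, 0)) = Add(Rational(629, 3), 0) = Rational(629, 3)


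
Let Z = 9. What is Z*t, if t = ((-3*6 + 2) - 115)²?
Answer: 154449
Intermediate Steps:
t = 17161 (t = ((-18 + 2) - 115)² = (-16 - 115)² = (-131)² = 17161)
Z*t = 9*17161 = 154449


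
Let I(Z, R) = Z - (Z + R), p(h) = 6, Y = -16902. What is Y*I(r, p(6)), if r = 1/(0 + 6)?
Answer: 101412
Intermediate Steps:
r = ⅙ (r = 1/6 = ⅙ ≈ 0.16667)
I(Z, R) = -R (I(Z, R) = Z - (R + Z) = Z + (-R - Z) = -R)
Y*I(r, p(6)) = -(-16902)*6 = -16902*(-6) = 101412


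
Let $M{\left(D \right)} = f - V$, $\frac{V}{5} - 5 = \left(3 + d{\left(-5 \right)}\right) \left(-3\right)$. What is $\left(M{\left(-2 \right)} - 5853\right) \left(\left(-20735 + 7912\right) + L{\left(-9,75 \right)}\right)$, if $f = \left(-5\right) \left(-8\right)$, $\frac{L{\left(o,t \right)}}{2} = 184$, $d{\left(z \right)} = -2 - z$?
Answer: $71591340$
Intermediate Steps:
$L{\left(o,t \right)} = 368$ ($L{\left(o,t \right)} = 2 \cdot 184 = 368$)
$V = -65$ ($V = 25 + 5 \left(3 - -3\right) \left(-3\right) = 25 + 5 \left(3 + \left(-2 + 5\right)\right) \left(-3\right) = 25 + 5 \left(3 + 3\right) \left(-3\right) = 25 + 5 \cdot 6 \left(-3\right) = 25 + 5 \left(-18\right) = 25 - 90 = -65$)
$f = 40$
$M{\left(D \right)} = 105$ ($M{\left(D \right)} = 40 - -65 = 40 + 65 = 105$)
$\left(M{\left(-2 \right)} - 5853\right) \left(\left(-20735 + 7912\right) + L{\left(-9,75 \right)}\right) = \left(105 - 5853\right) \left(\left(-20735 + 7912\right) + 368\right) = - 5748 \left(-12823 + 368\right) = \left(-5748\right) \left(-12455\right) = 71591340$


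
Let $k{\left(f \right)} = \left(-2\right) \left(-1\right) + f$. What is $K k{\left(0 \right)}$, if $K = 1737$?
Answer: $3474$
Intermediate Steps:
$k{\left(f \right)} = 2 + f$
$K k{\left(0 \right)} = 1737 \left(2 + 0\right) = 1737 \cdot 2 = 3474$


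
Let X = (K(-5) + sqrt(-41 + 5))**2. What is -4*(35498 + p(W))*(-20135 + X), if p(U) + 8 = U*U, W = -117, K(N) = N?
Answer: 3963040536 + 11802960*I ≈ 3.963e+9 + 1.1803e+7*I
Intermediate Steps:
X = (-5 + 6*I)**2 (X = (-5 + sqrt(-41 + 5))**2 = (-5 + sqrt(-36))**2 = (-5 + 6*I)**2 ≈ -11.0 - 60.0*I)
p(U) = -8 + U**2 (p(U) = -8 + U*U = -8 + U**2)
-4*(35498 + p(W))*(-20135 + X) = -4*(35498 + (-8 + (-117)**2))*(-20135 + (5 - 6*I)**2) = -4*(35498 + (-8 + 13689))*(-20135 + (5 - 6*I)**2) = -4*(35498 + 13681)*(-20135 + (5 - 6*I)**2) = -196716*(-20135 + (5 - 6*I)**2) = -4*(-990219165 + 49179*(5 - 6*I)**2) = 3960876660 - 196716*(5 - 6*I)**2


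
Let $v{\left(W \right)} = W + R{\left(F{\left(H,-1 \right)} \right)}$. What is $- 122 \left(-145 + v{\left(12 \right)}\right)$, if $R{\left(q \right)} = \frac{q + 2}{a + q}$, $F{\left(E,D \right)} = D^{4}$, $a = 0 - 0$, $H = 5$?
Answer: $15860$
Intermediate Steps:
$a = 0$ ($a = 0 + 0 = 0$)
$R{\left(q \right)} = \frac{2 + q}{q}$ ($R{\left(q \right)} = \frac{q + 2}{0 + q} = \frac{2 + q}{q}$)
$v{\left(W \right)} = 3 + W$ ($v{\left(W \right)} = W + \frac{2 + \left(-1\right)^{4}}{\left(-1\right)^{4}} = W + \frac{2 + 1}{1} = W + 1 \cdot 3 = W + 3 = 3 + W$)
$- 122 \left(-145 + v{\left(12 \right)}\right) = - 122 \left(-145 + \left(3 + 12\right)\right) = - 122 \left(-145 + 15\right) = \left(-122\right) \left(-130\right) = 15860$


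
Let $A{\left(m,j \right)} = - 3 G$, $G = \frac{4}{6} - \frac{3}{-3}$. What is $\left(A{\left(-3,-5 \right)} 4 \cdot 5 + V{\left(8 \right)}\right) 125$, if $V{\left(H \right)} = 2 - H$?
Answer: $-13250$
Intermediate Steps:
$G = \frac{5}{3}$ ($G = 4 \cdot \frac{1}{6} - -1 = \frac{2}{3} + 1 = \frac{5}{3} \approx 1.6667$)
$A{\left(m,j \right)} = -5$ ($A{\left(m,j \right)} = \left(-3\right) \frac{5}{3} = -5$)
$\left(A{\left(-3,-5 \right)} 4 \cdot 5 + V{\left(8 \right)}\right) 125 = \left(\left(-5\right) 4 \cdot 5 + \left(2 - 8\right)\right) 125 = \left(\left(-20\right) 5 + \left(2 - 8\right)\right) 125 = \left(-100 - 6\right) 125 = \left(-106\right) 125 = -13250$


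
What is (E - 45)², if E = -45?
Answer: 8100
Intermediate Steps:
(E - 45)² = (-45 - 45)² = (-90)² = 8100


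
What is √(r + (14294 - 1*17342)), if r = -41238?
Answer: 11*I*√366 ≈ 210.44*I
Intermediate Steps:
√(r + (14294 - 1*17342)) = √(-41238 + (14294 - 1*17342)) = √(-41238 + (14294 - 17342)) = √(-41238 - 3048) = √(-44286) = 11*I*√366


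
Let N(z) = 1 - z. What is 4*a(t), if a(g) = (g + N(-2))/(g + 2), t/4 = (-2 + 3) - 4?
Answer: 18/5 ≈ 3.6000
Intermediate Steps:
t = -12 (t = 4*((-2 + 3) - 4) = 4*(1 - 4) = 4*(-3) = -12)
a(g) = (3 + g)/(2 + g) (a(g) = (g + (1 - 1*(-2)))/(g + 2) = (g + (1 + 2))/(2 + g) = (g + 3)/(2 + g) = (3 + g)/(2 + g))
4*a(t) = 4*((3 - 12)/(2 - 12)) = 4*(-9/(-10)) = 4*(-⅒*(-9)) = 4*(9/10) = 18/5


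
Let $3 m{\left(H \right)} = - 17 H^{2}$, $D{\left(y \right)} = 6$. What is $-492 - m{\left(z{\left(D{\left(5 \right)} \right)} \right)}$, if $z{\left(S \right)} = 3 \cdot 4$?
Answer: $324$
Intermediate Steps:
$z{\left(S \right)} = 12$
$m{\left(H \right)} = - \frac{17 H^{2}}{3}$ ($m{\left(H \right)} = \frac{\left(-17\right) H^{2}}{3} = - \frac{17 H^{2}}{3}$)
$-492 - m{\left(z{\left(D{\left(5 \right)} \right)} \right)} = -492 - - \frac{17 \cdot 12^{2}}{3} = -492 - \left(- \frac{17}{3}\right) 144 = -492 - -816 = -492 + 816 = 324$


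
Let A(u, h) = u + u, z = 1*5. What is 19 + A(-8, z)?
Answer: 3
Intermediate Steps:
z = 5
A(u, h) = 2*u
19 + A(-8, z) = 19 + 2*(-8) = 19 - 16 = 3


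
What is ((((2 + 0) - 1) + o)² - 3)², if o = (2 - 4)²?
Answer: 484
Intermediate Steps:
o = 4 (o = (-2)² = 4)
((((2 + 0) - 1) + o)² - 3)² = ((((2 + 0) - 1) + 4)² - 3)² = (((2 - 1) + 4)² - 3)² = ((1 + 4)² - 3)² = (5² - 3)² = (25 - 3)² = 22² = 484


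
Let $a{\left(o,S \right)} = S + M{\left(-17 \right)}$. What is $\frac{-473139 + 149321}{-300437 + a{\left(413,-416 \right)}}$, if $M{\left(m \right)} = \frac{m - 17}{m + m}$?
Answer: $\frac{161909}{150426} \approx 1.0763$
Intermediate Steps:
$M{\left(m \right)} = \frac{-17 + m}{2 m}$
$a{\left(o,S \right)} = 1 + S$ ($a{\left(o,S \right)} = S + \frac{-17 - 17}{2 \left(-17\right)} = S + \frac{1}{2} \left(- \frac{1}{17}\right) \left(-34\right) = S + 1 = 1 + S$)
$\frac{-473139 + 149321}{-300437 + a{\left(413,-416 \right)}} = \frac{-473139 + 149321}{-300437 + \left(1 - 416\right)} = - \frac{323818}{-300437 - 415} = - \frac{323818}{-300852} = \left(-323818\right) \left(- \frac{1}{300852}\right) = \frac{161909}{150426}$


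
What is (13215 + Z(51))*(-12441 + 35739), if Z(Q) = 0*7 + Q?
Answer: 309071268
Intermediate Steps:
Z(Q) = Q (Z(Q) = 0 + Q = Q)
(13215 + Z(51))*(-12441 + 35739) = (13215 + 51)*(-12441 + 35739) = 13266*23298 = 309071268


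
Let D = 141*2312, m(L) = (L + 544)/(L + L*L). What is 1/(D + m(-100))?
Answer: 825/268943437 ≈ 3.0676e-6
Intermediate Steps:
m(L) = (544 + L)/(L + L**2)
D = 325992
1/(D + m(-100)) = 1/(325992 + (544 - 100)/((-100)*(1 - 100))) = 1/(325992 - 1/100*444/(-99)) = 1/(325992 - 1/100*(-1/99)*444) = 1/(325992 + 37/825) = 1/(268943437/825) = 825/268943437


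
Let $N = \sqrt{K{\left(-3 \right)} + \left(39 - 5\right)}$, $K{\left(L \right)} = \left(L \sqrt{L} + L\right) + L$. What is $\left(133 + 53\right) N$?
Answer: $186 \sqrt{28 - 3 i \sqrt{3}} \approx 988.41 - 90.937 i$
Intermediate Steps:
$K{\left(L \right)} = L^{\frac{3}{2}} + 2 L$ ($K{\left(L \right)} = \left(L^{\frac{3}{2}} + L\right) + L = \left(L + L^{\frac{3}{2}}\right) + L = L^{\frac{3}{2}} + 2 L$)
$N = \sqrt{28 - 3 i \sqrt{3}}$ ($N = \sqrt{\left(\left(-3\right)^{\frac{3}{2}} + 2 \left(-3\right)\right) + \left(39 - 5\right)} = \sqrt{\left(- 3 i \sqrt{3} - 6\right) + 34} = \sqrt{\left(-6 - 3 i \sqrt{3}\right) + 34} = \sqrt{28 - 3 i \sqrt{3}} \approx 5.314 - 0.48891 i$)
$\left(133 + 53\right) N = \left(133 + 53\right) \sqrt{28 - 3 i \sqrt{3}} = 186 \sqrt{28 - 3 i \sqrt{3}}$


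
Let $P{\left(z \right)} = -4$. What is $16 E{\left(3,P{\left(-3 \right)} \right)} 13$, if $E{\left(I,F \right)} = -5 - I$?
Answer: $-1664$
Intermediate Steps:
$16 E{\left(3,P{\left(-3 \right)} \right)} 13 = 16 \left(-5 - 3\right) 13 = 16 \left(-8\right) 13 = \left(-128\right) 13 = -1664$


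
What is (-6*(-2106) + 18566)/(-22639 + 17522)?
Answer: -31202/5117 ≈ -6.0977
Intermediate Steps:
(-6*(-2106) + 18566)/(-22639 + 17522) = (12636 + 18566)/(-5117) = 31202*(-1/5117) = -31202/5117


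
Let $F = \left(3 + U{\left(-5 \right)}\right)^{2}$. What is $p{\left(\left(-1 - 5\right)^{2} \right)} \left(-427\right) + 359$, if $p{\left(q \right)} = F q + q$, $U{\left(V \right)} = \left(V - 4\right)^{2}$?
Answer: $-108479845$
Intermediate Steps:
$U{\left(V \right)} = \left(-4 + V\right)^{2}$
$F = 7056$ ($F = \left(3 + \left(-4 - 5\right)^{2}\right)^{2} = \left(3 + \left(-9\right)^{2}\right)^{2} = \left(3 + 81\right)^{2} = 84^{2} = 7056$)
$p{\left(q \right)} = 7057 q$ ($p{\left(q \right)} = 7056 q + q = 7057 q$)
$p{\left(\left(-1 - 5\right)^{2} \right)} \left(-427\right) + 359 = 7057 \left(-1 - 5\right)^{2} \left(-427\right) + 359 = 7057 \left(-6\right)^{2} \left(-427\right) + 359 = 7057 \cdot 36 \left(-427\right) + 359 = 254052 \left(-427\right) + 359 = -108480204 + 359 = -108479845$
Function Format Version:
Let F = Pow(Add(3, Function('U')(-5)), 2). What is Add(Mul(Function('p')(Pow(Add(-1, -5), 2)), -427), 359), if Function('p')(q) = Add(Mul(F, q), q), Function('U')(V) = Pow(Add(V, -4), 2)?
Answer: -108479845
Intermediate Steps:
Function('U')(V) = Pow(Add(-4, V), 2)
F = 7056 (F = Pow(Add(3, Pow(Add(-4, -5), 2)), 2) = Pow(Add(3, Pow(-9, 2)), 2) = Pow(Add(3, 81), 2) = Pow(84, 2) = 7056)
Function('p')(q) = Mul(7057, q) (Function('p')(q) = Add(Mul(7056, q), q) = Mul(7057, q))
Add(Mul(Function('p')(Pow(Add(-1, -5), 2)), -427), 359) = Add(Mul(Mul(7057, Pow(Add(-1, -5), 2)), -427), 359) = Add(Mul(Mul(7057, Pow(-6, 2)), -427), 359) = Add(Mul(Mul(7057, 36), -427), 359) = Add(Mul(254052, -427), 359) = Add(-108480204, 359) = -108479845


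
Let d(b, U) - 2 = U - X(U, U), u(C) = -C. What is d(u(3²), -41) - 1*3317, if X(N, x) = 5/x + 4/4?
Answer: -137632/41 ≈ -3356.9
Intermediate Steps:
X(N, x) = 1 + 5/x (X(N, x) = 5/x + 4*(¼) = 5/x + 1 = 1 + 5/x)
d(b, U) = 2 + U - (5 + U)/U (d(b, U) = 2 + (U - (5 + U)/U) = 2 + U - (5 + U)/U)
d(u(3²), -41) - 1*3317 = (1 - 41 - 5/(-41)) - 1*3317 = (1 - 41 - 5*(-1/41)) - 3317 = (1 - 41 + 5/41) - 3317 = -1635/41 - 3317 = -137632/41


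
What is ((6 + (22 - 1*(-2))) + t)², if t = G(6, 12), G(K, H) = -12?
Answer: 324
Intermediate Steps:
t = -12
((6 + (22 - 1*(-2))) + t)² = ((6 + (22 - 1*(-2))) - 12)² = ((6 + (22 + 2)) - 12)² = ((6 + 24) - 12)² = (30 - 12)² = 18² = 324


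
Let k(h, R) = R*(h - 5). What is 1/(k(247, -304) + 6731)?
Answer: -1/66837 ≈ -1.4962e-5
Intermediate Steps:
k(h, R) = R*(-5 + h)
1/(k(247, -304) + 6731) = 1/(-304*(-5 + 247) + 6731) = 1/(-304*242 + 6731) = 1/(-73568 + 6731) = 1/(-66837) = -1/66837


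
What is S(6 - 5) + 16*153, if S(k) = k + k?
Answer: 2450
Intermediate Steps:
S(k) = 2*k
S(6 - 5) + 16*153 = 2*(6 - 5) + 16*153 = 2*1 + 2448 = 2 + 2448 = 2450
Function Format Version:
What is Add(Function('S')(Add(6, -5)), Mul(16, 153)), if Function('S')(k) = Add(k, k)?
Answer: 2450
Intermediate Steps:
Function('S')(k) = Mul(2, k)
Add(Function('S')(Add(6, -5)), Mul(16, 153)) = Add(Mul(2, Add(6, -5)), Mul(16, 153)) = Add(Mul(2, 1), 2448) = Add(2, 2448) = 2450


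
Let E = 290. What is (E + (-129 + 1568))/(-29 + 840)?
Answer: 1729/811 ≈ 2.1319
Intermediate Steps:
(E + (-129 + 1568))/(-29 + 840) = (290 + (-129 + 1568))/(-29 + 840) = (290 + 1439)/811 = 1729*(1/811) = 1729/811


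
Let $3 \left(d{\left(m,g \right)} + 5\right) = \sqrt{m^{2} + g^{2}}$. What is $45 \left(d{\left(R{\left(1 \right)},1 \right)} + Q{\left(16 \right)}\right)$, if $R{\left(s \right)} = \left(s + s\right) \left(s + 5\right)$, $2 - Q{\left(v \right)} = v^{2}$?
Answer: $-11655 + 15 \sqrt{145} \approx -11474.0$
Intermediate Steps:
$Q{\left(v \right)} = 2 - v^{2}$
$R{\left(s \right)} = 2 s \left(5 + s\right)$
$d{\left(m,g \right)} = -5 + \frac{\sqrt{g^{2} + m^{2}}}{3}$ ($d{\left(m,g \right)} = -5 + \frac{\sqrt{m^{2} + g^{2}}}{3} = -5 + \frac{\sqrt{g^{2} + m^{2}}}{3}$)
$45 \left(d{\left(R{\left(1 \right)},1 \right)} + Q{\left(16 \right)}\right) = 45 \left(\left(-5 + \frac{\sqrt{1^{2} + \left(2 \cdot 1 \left(5 + 1\right)\right)^{2}}}{3}\right) + \left(2 - 16^{2}\right)\right) = 45 \left(\left(-5 + \frac{\sqrt{1 + \left(2 \cdot 1 \cdot 6\right)^{2}}}{3}\right) + \left(2 - 256\right)\right) = 45 \left(\left(-5 + \frac{\sqrt{1 + 12^{2}}}{3}\right) + \left(2 - 256\right)\right) = 45 \left(\left(-5 + \frac{\sqrt{1 + 144}}{3}\right) - 254\right) = 45 \left(\left(-5 + \frac{\sqrt{145}}{3}\right) - 254\right) = 45 \left(-259 + \frac{\sqrt{145}}{3}\right) = -11655 + 15 \sqrt{145}$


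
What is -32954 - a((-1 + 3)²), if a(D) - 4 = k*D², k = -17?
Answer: -32686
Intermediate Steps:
a(D) = 4 - 17*D²
-32954 - a((-1 + 3)²) = -32954 - (4 - 17*(-1 + 3)⁴) = -32954 - (4 - 17*(2²)²) = -32954 - (4 - 17*4²) = -32954 - (4 - 17*16) = -32954 - (4 - 272) = -32954 - 1*(-268) = -32954 + 268 = -32686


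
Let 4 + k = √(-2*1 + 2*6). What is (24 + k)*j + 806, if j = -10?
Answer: 606 - 10*√10 ≈ 574.38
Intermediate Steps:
k = -4 + √10 (k = -4 + √(-2*1 + 2*6) = -4 + √(-2 + 12) = -4 + √10 ≈ -0.83772)
(24 + k)*j + 806 = (24 + (-4 + √10))*(-10) + 806 = (20 + √10)*(-10) + 806 = (-200 - 10*√10) + 806 = 606 - 10*√10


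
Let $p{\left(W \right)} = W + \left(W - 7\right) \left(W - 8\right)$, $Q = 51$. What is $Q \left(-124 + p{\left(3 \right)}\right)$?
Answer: $-5151$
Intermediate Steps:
$p{\left(W \right)} = W + \left(-8 + W\right) \left(-7 + W\right)$ ($p{\left(W \right)} = W + \left(-7 + W\right) \left(-8 + W\right) = W + \left(-8 + W\right) \left(-7 + W\right)$)
$Q \left(-124 + p{\left(3 \right)}\right) = 51 \left(-124 + \left(56 + 3^{2} - 42\right)\right) = 51 \left(-124 + \left(56 + 9 - 42\right)\right) = 51 \left(-124 + 23\right) = 51 \left(-101\right) = -5151$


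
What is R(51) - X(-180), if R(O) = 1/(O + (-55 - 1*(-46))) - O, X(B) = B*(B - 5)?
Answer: -1400741/42 ≈ -33351.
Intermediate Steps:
X(B) = B*(-5 + B)
R(O) = 1/(-9 + O) - O (R(O) = 1/(O + (-55 + 46)) - O = 1/(O - 9) - O = 1/(-9 + O) - O)
R(51) - X(-180) = (1 - 1*51² + 9*51)/(-9 + 51) - (-180)*(-5 - 180) = (1 - 1*2601 + 459)/42 - (-180)*(-185) = (1 - 2601 + 459)/42 - 1*33300 = (1/42)*(-2141) - 33300 = -2141/42 - 33300 = -1400741/42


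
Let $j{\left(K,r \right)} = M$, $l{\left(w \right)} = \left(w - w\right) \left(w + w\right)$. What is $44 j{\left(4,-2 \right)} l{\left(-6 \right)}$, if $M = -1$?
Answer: $0$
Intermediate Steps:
$l{\left(w \right)} = 0$ ($l{\left(w \right)} = 0 \cdot 2 w = 0$)
$j{\left(K,r \right)} = -1$
$44 j{\left(4,-2 \right)} l{\left(-6 \right)} = 44 \left(-1\right) 0 = \left(-44\right) 0 = 0$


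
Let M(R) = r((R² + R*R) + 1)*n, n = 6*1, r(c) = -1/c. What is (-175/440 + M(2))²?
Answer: 78961/69696 ≈ 1.1329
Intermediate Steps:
n = 6
M(R) = -6/(1 + 2*R²) (M(R) = -1/((R² + R*R) + 1)*6 = -1/((R² + R²) + 1)*6 = -1/(2*R² + 1)*6 = -1/(1 + 2*R²)*6 = -6/(1 + 2*R²))
(-175/440 + M(2))² = (-175/440 - 6/(1 + 2*2²))² = (-175*1/440 - 6/(1 + 2*4))² = (-35/88 - 6/(1 + 8))² = (-35/88 - 6/9)² = (-35/88 - 6*⅑)² = (-35/88 - ⅔)² = (-281/264)² = 78961/69696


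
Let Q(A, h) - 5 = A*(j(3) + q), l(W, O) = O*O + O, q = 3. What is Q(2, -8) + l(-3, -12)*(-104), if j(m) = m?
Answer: -13711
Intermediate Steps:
l(W, O) = O + O² (l(W, O) = O² + O = O + O²)
Q(A, h) = 5 + 6*A (Q(A, h) = 5 + A*(3 + 3) = 5 + A*6 = 5 + 6*A)
Q(2, -8) + l(-3, -12)*(-104) = (5 + 6*2) - 12*(1 - 12)*(-104) = (5 + 12) - 12*(-11)*(-104) = 17 + 132*(-104) = 17 - 13728 = -13711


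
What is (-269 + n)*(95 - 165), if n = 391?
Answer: -8540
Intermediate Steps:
(-269 + n)*(95 - 165) = (-269 + 391)*(95 - 165) = 122*(-70) = -8540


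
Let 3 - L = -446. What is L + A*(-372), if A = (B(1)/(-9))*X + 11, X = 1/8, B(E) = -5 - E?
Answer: -3674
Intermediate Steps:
L = 449 (L = 3 - 1*(-446) = 3 + 446 = 449)
X = 1/8 ≈ 0.12500
A = 133/12 (A = ((-5 - 1*1)/(-9))*(1/8) + 11 = ((-5 - 1)*(-1/9))*(1/8) + 11 = -6*(-1/9)*(1/8) + 11 = (2/3)*(1/8) + 11 = 1/12 + 11 = 133/12 ≈ 11.083)
L + A*(-372) = 449 + (133/12)*(-372) = 449 - 4123 = -3674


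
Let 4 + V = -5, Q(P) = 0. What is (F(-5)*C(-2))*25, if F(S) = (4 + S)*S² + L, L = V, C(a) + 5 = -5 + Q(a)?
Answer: 8500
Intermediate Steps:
V = -9 (V = -4 - 5 = -9)
C(a) = -10 (C(a) = -5 + (-5 + 0) = -5 - 5 = -10)
L = -9
F(S) = -9 + S²*(4 + S) (F(S) = (4 + S)*S² - 9 = S²*(4 + S) - 9 = -9 + S²*(4 + S))
(F(-5)*C(-2))*25 = ((-9 + (-5)³ + 4*(-5)²)*(-10))*25 = ((-9 - 125 + 4*25)*(-10))*25 = ((-9 - 125 + 100)*(-10))*25 = -34*(-10)*25 = 340*25 = 8500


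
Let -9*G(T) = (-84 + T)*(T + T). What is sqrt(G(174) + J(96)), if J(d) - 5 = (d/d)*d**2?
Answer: sqrt(5741) ≈ 75.769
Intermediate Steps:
J(d) = 5 + d**2 (J(d) = 5 + (d/d)*d**2 = 5 + 1*d**2 = 5 + d**2)
G(T) = -2*T*(-84 + T)/9 (G(T) = -(-84 + T)*(T + T)/9 = -(-84 + T)*2*T/9 = -2*T*(-84 + T)/9)
sqrt(G(174) + J(96)) = sqrt((2/9)*174*(84 - 1*174) + (5 + 96**2)) = sqrt((2/9)*174*(84 - 174) + (5 + 9216)) = sqrt((2/9)*174*(-90) + 9221) = sqrt(-3480 + 9221) = sqrt(5741)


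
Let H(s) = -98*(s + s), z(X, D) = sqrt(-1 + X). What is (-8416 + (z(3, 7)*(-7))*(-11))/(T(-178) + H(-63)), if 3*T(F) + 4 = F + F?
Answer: -2104/3057 + 77*sqrt(2)/12228 ≈ -0.67935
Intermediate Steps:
T(F) = -4/3 + 2*F/3 (T(F) = -4/3 + (F + F)/3 = -4/3 + (2*F)/3 = -4/3 + 2*F/3)
H(s) = -196*s
(-8416 + (z(3, 7)*(-7))*(-11))/(T(-178) + H(-63)) = (-8416 + (sqrt(-1 + 3)*(-7))*(-11))/((-4/3 + (2/3)*(-178)) - 196*(-63)) = (-8416 + (sqrt(2)*(-7))*(-11))/((-4/3 - 356/3) + 12348) = (-8416 - 7*sqrt(2)*(-11))/(-120 + 12348) = (-8416 + 77*sqrt(2))/12228 = (-8416 + 77*sqrt(2))*(1/12228) = -2104/3057 + 77*sqrt(2)/12228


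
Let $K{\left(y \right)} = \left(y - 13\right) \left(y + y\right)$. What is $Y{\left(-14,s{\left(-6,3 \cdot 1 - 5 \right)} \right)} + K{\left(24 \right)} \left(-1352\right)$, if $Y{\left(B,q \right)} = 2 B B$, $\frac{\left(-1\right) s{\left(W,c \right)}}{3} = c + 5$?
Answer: $-713464$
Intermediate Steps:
$s{\left(W,c \right)} = -15 - 3 c$ ($s{\left(W,c \right)} = - 3 \left(c + 5\right) = - 3 \left(5 + c\right) = -15 - 3 c$)
$K{\left(y \right)} = 2 y \left(-13 + y\right)$ ($K{\left(y \right)} = \left(-13 + y\right) 2 y = 2 y \left(-13 + y\right)$)
$Y{\left(B,q \right)} = 2 B^{2}$
$Y{\left(-14,s{\left(-6,3 \cdot 1 - 5 \right)} \right)} + K{\left(24 \right)} \left(-1352\right) = 2 \left(-14\right)^{2} + 2 \cdot 24 \left(-13 + 24\right) \left(-1352\right) = 2 \cdot 196 + 2 \cdot 24 \cdot 11 \left(-1352\right) = 392 + 528 \left(-1352\right) = 392 - 713856 = -713464$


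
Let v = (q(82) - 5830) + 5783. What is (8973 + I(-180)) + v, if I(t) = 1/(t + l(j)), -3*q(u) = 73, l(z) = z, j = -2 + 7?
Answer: 4673372/525 ≈ 8901.7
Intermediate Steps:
j = 5
q(u) = -73/3 (q(u) = -⅓*73 = -73/3)
I(t) = 1/(5 + t) (I(t) = 1/(t + 5) = 1/(5 + t))
v = -214/3 (v = (-73/3 - 5830) + 5783 = -17563/3 + 5783 = -214/3 ≈ -71.333)
(8973 + I(-180)) + v = (8973 + 1/(5 - 180)) - 214/3 = (8973 + 1/(-175)) - 214/3 = (8973 - 1/175) - 214/3 = 1570274/175 - 214/3 = 4673372/525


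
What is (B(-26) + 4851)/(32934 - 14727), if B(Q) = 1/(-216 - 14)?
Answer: 1115729/4187610 ≈ 0.26644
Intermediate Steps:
B(Q) = -1/230 (B(Q) = 1/(-230) = -1/230)
(B(-26) + 4851)/(32934 - 14727) = (-1/230 + 4851)/(32934 - 14727) = (1115729/230)/18207 = (1115729/230)*(1/18207) = 1115729/4187610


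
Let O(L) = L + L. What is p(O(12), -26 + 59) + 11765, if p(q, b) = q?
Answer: 11789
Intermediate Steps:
O(L) = 2*L
p(O(12), -26 + 59) + 11765 = 2*12 + 11765 = 24 + 11765 = 11789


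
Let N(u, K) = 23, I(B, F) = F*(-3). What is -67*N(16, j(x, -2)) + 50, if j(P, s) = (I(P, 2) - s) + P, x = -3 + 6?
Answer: -1491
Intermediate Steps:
x = 3
I(B, F) = -3*F
j(P, s) = -6 + P - s (j(P, s) = (-3*2 - s) + P = (-6 - s) + P = -6 + P - s)
-67*N(16, j(x, -2)) + 50 = -67*23 + 50 = -1541 + 50 = -1491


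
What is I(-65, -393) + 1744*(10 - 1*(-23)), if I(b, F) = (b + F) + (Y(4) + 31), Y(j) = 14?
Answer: 57139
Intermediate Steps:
I(b, F) = 45 + F + b (I(b, F) = (b + F) + (14 + 31) = (F + b) + 45 = 45 + F + b)
I(-65, -393) + 1744*(10 - 1*(-23)) = (45 - 393 - 65) + 1744*(10 - 1*(-23)) = -413 + 1744*(10 + 23) = -413 + 1744*33 = -413 + 57552 = 57139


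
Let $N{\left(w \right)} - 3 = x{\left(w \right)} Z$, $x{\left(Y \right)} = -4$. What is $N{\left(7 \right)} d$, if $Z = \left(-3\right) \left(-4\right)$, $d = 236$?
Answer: $-10620$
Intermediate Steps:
$Z = 12$
$N{\left(w \right)} = -45$ ($N{\left(w \right)} = 3 - 48 = -45$)
$N{\left(7 \right)} d = \left(-45\right) 236 = -10620$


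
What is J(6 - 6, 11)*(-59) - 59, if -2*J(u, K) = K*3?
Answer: 1829/2 ≈ 914.50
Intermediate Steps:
J(u, K) = -3*K/2 (J(u, K) = -K*3/2 = -3*K/2)
J(6 - 6, 11)*(-59) - 59 = -3/2*11*(-59) - 59 = -33/2*(-59) - 59 = 1947/2 - 59 = 1829/2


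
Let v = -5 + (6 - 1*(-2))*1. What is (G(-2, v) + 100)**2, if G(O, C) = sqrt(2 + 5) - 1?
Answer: (99 + sqrt(7))**2 ≈ 10332.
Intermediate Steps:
v = 3 (v = -5 + (6 + 2)*1 = -5 + 8*1 = -5 + 8 = 3)
G(O, C) = -1 + sqrt(7) (G(O, C) = sqrt(7) - 1 = -1 + sqrt(7))
(G(-2, v) + 100)**2 = ((-1 + sqrt(7)) + 100)**2 = (99 + sqrt(7))**2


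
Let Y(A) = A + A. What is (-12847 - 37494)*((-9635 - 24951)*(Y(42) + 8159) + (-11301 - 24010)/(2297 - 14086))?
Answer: 169193797632996451/11789 ≈ 1.4352e+13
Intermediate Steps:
Y(A) = 2*A
(-12847 - 37494)*((-9635 - 24951)*(Y(42) + 8159) + (-11301 - 24010)/(2297 - 14086)) = (-12847 - 37494)*((-9635 - 24951)*(2*42 + 8159) + (-11301 - 24010)/(2297 - 14086)) = -50341*(-34586*(84 + 8159) - 35311/(-11789)) = -50341*(-34586*8243 - 35311*(-1/11789)) = -50341*(-285092398 + 35311/11789) = -50341*(-3360954244711/11789) = 169193797632996451/11789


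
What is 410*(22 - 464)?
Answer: -181220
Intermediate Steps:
410*(22 - 464) = 410*(-442) = -181220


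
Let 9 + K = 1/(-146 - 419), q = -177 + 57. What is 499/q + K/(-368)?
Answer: -161159/38985 ≈ -4.1339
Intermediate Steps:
q = -120
K = -5086/565 (K = -9 + 1/(-146 - 419) = -9 + 1/(-565) = -9 - 1/565 = -5086/565 ≈ -9.0018)
499/q + K/(-368) = 499/(-120) - 5086/565/(-368) = 499*(-1/120) - 5086/565*(-1/368) = -499/120 + 2543/103960 = -161159/38985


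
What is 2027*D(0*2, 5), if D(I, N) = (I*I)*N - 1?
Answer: -2027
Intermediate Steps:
D(I, N) = -1 + N*I**2 (D(I, N) = I**2*N - 1 = N*I**2 - 1 = -1 + N*I**2)
2027*D(0*2, 5) = 2027*(-1 + 5*(0*2)**2) = 2027*(-1 + 5*0**2) = 2027*(-1 + 5*0) = 2027*(-1 + 0) = 2027*(-1) = -2027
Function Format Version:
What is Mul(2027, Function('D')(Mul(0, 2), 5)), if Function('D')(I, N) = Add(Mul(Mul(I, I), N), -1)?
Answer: -2027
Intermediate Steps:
Function('D')(I, N) = Add(-1, Mul(N, Pow(I, 2))) (Function('D')(I, N) = Add(Mul(Pow(I, 2), N), -1) = Add(Mul(N, Pow(I, 2)), -1) = Add(-1, Mul(N, Pow(I, 2))))
Mul(2027, Function('D')(Mul(0, 2), 5)) = Mul(2027, Add(-1, Mul(5, Pow(Mul(0, 2), 2)))) = Mul(2027, Add(-1, Mul(5, Pow(0, 2)))) = Mul(2027, Add(-1, Mul(5, 0))) = Mul(2027, Add(-1, 0)) = Mul(2027, -1) = -2027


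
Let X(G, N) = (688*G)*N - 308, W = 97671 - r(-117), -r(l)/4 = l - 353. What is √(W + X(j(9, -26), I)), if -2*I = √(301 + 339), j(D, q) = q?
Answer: √(95483 + 71552*√10) ≈ 567.23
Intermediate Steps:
r(l) = 1412 - 4*l (r(l) = -4*(l - 353) = -4*(-353 + l) = 1412 - 4*l)
W = 95791 (W = 97671 - (1412 - 4*(-117)) = 97671 - (1412 + 468) = 97671 - 1*1880 = 97671 - 1880 = 95791)
I = -4*√10 (I = -√(301 + 339)/2 = -4*√10 ≈ -12.649)
X(G, N) = -308 + 688*G*N (X(G, N) = 688*G*N - 308 = -308 + 688*G*N)
√(W + X(j(9, -26), I)) = √(95791 + (-308 + 688*(-26)*(-4*√10))) = √(95791 + (-308 + 71552*√10)) = √(95483 + 71552*√10)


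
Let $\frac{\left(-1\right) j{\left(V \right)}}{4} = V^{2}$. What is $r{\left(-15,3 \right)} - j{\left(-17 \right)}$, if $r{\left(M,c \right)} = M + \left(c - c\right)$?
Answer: $1141$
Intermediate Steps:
$j{\left(V \right)} = - 4 V^{2}$
$r{\left(M,c \right)} = M$ ($r{\left(M,c \right)} = M + 0 = M$)
$r{\left(-15,3 \right)} - j{\left(-17 \right)} = -15 - - 4 \left(-17\right)^{2} = -15 - \left(-4\right) 289 = -15 - -1156 = -15 + 1156 = 1141$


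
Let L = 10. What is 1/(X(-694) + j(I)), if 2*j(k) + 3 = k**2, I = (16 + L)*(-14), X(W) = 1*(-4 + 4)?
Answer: 2/132493 ≈ 1.5095e-5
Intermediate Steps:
X(W) = 0 (X(W) = 1*0 = 0)
I = -364 (I = (16 + 10)*(-14) = 26*(-14) = -364)
j(k) = -3/2 + k**2/2
1/(X(-694) + j(I)) = 1/(0 + (-3/2 + (1/2)*(-364)**2)) = 1/(0 + (-3/2 + (1/2)*132496)) = 1/(0 + (-3/2 + 66248)) = 1/(0 + 132493/2) = 1/(132493/2) = 2/132493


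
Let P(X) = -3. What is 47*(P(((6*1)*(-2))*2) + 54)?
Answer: 2397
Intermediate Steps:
47*(P(((6*1)*(-2))*2) + 54) = 47*(-3 + 54) = 47*51 = 2397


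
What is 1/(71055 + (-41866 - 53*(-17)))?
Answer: 1/30090 ≈ 3.3234e-5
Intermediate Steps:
1/(71055 + (-41866 - 53*(-17))) = 1/(71055 + (-41866 + 901)) = 1/(71055 - 40965) = 1/30090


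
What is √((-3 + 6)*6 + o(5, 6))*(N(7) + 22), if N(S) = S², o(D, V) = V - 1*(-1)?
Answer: 355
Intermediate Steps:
o(D, V) = 1 + V (o(D, V) = V + 1 = 1 + V)
√((-3 + 6)*6 + o(5, 6))*(N(7) + 22) = √((-3 + 6)*6 + (1 + 6))*(7² + 22) = √(3*6 + 7)*(49 + 22) = √(18 + 7)*71 = √25*71 = 5*71 = 355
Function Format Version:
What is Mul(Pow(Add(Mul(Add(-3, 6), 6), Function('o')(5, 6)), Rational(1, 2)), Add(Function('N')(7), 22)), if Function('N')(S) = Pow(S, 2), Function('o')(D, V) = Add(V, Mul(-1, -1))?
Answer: 355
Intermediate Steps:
Function('o')(D, V) = Add(1, V) (Function('o')(D, V) = Add(V, 1) = Add(1, V))
Mul(Pow(Add(Mul(Add(-3, 6), 6), Function('o')(5, 6)), Rational(1, 2)), Add(Function('N')(7), 22)) = Mul(Pow(Add(Mul(Add(-3, 6), 6), Add(1, 6)), Rational(1, 2)), Add(Pow(7, 2), 22)) = Mul(Pow(Add(Mul(3, 6), 7), Rational(1, 2)), Add(49, 22)) = Mul(Pow(Add(18, 7), Rational(1, 2)), 71) = Mul(Pow(25, Rational(1, 2)), 71) = Mul(5, 71) = 355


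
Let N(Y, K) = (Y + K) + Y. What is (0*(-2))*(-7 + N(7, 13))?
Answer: 0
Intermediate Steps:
N(Y, K) = K + 2*Y (N(Y, K) = (K + Y) + Y = K + 2*Y)
(0*(-2))*(-7 + N(7, 13)) = (0*(-2))*(-7 + (13 + 2*7)) = 0*(-7 + (13 + 14)) = 0*(-7 + 27) = 0*20 = 0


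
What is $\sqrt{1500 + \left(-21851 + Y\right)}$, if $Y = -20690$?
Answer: $i \sqrt{41041} \approx 202.59 i$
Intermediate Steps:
$\sqrt{1500 + \left(-21851 + Y\right)} = \sqrt{1500 - 42541} = \sqrt{-41041} = i \sqrt{41041}$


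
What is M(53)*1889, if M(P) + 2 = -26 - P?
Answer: -153009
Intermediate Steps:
M(P) = -28 - P (M(P) = -2 + (-26 - P) = -28 - P)
M(53)*1889 = (-28 - 1*53)*1889 = (-28 - 53)*1889 = -81*1889 = -153009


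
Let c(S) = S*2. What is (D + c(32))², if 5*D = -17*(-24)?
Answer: 529984/25 ≈ 21199.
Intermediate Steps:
c(S) = 2*S
D = 408/5 (D = (-17*(-24))/5 = (⅕)*408 = 408/5 ≈ 81.600)
(D + c(32))² = (408/5 + 2*32)² = (408/5 + 64)² = (728/5)² = 529984/25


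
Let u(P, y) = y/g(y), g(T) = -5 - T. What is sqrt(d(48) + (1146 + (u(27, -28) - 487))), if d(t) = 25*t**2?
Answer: 3*sqrt(3424263)/23 ≈ 241.37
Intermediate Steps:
u(P, y) = y/(-5 - y)
sqrt(d(48) + (1146 + (u(27, -28) - 487))) = sqrt(25*48**2 + (1146 + (-1*(-28)/(5 - 28) - 487))) = sqrt(25*2304 + (1146 + (-1*(-28)/(-23) - 487))) = sqrt(57600 + (1146 + (-1*(-28)*(-1/23) - 487))) = sqrt(57600 + (1146 + (-28/23 - 487))) = sqrt(57600 + (1146 - 11229/23)) = sqrt(57600 + 15129/23) = sqrt(1339929/23) = 3*sqrt(3424263)/23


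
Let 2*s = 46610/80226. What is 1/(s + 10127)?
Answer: 80226/812472007 ≈ 9.8743e-5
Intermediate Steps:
s = 23305/80226 (s = (46610/80226)/2 = (46610*(1/80226))/2 = (½)*(23305/40113) = 23305/80226 ≈ 0.29049)
1/(s + 10127) = 1/(23305/80226 + 10127) = 1/(812472007/80226) = 80226/812472007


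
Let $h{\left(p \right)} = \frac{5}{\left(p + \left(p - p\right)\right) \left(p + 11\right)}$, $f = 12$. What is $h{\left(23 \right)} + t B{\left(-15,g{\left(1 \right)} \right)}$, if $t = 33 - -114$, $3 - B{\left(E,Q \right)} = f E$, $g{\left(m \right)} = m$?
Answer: $\frac{21036587}{782} \approx 26901.0$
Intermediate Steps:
$B{\left(E,Q \right)} = 3 - 12 E$
$t = 147$ ($t = 33 + 114 = 147$)
$h{\left(p \right)} = \frac{5}{p \left(11 + p\right)}$ ($h{\left(p \right)} = \frac{5}{\left(p + 0\right) \left(11 + p\right)} = \frac{5}{p \left(11 + p\right)}$)
$h{\left(23 \right)} + t B{\left(-15,g{\left(1 \right)} \right)} = \frac{5}{23 \left(11 + 23\right)} + 147 \left(3 - -180\right) = 5 \cdot \frac{1}{23} \cdot \frac{1}{34} + 147 \left(3 + 180\right) = 5 \cdot \frac{1}{23} \cdot \frac{1}{34} + 147 \cdot 183 = \frac{5}{782} + 26901 = \frac{21036587}{782}$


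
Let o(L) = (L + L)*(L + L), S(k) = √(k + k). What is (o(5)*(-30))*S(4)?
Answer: -6000*√2 ≈ -8485.3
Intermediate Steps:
S(k) = √2*√k (S(k) = √(2*k) = √2*√k)
o(L) = 4*L² (o(L) = (2*L)*(2*L) = 4*L²)
(o(5)*(-30))*S(4) = ((4*5²)*(-30))*(√2*√4) = ((4*25)*(-30))*(√2*2) = (100*(-30))*(2*√2) = -6000*√2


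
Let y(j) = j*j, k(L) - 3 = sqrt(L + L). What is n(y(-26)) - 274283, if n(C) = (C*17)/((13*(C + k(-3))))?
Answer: (-274283*sqrt(6) + 186237273*I)/(sqrt(6) - 679*I) ≈ -2.7428e+5 - 0.0046964*I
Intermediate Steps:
k(L) = 3 + sqrt(2)*sqrt(L) (k(L) = 3 + sqrt(L + L) = 3 + sqrt(2*L) = 3 + sqrt(2)*sqrt(L))
y(j) = j**2
n(C) = 17*C/(39 + 13*C + 13*I*sqrt(6)) (n(C) = (C*17)/((13*(C + (3 + sqrt(2)*sqrt(-3))))) = (17*C)/((13*(C + (3 + sqrt(2)*(I*sqrt(3)))))) = (17*C)/((13*(C + (3 + I*sqrt(6))))) = (17*C)/((13*(3 + C + I*sqrt(6)))) = (17*C)/(39 + 13*C + 13*I*sqrt(6)) = 17*C/(39 + 13*C + 13*I*sqrt(6)))
n(y(-26)) - 274283 = (17/13)*(-26)**2/(3 + (-26)**2 + I*sqrt(6)) - 274283 = (17/13)*676/(3 + 676 + I*sqrt(6)) - 274283 = (17/13)*676/(679 + I*sqrt(6)) - 274283 = 884/(679 + I*sqrt(6)) - 274283 = -274283 + 884/(679 + I*sqrt(6))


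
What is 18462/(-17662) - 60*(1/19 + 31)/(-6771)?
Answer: -291647173/378699773 ≈ -0.77013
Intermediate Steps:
18462/(-17662) - 60*(1/19 + 31)/(-6771) = 18462*(-1/17662) - 60*(1/19 + 31)*(-1/6771) = -9231/8831 - 60*590/19*(-1/6771) = -9231/8831 - 35400/19*(-1/6771) = -9231/8831 + 11800/42883 = -291647173/378699773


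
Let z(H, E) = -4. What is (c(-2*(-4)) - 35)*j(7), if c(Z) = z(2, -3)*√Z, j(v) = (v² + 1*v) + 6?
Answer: -2170 - 496*√2 ≈ -2871.4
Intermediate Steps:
j(v) = 6 + v + v² (j(v) = (v² + v) + 6 = (v + v²) + 6 = 6 + v + v²)
c(Z) = -4*√Z
(c(-2*(-4)) - 35)*j(7) = (-4*2*√2 - 35)*(6 + 7 + 7²) = (-8*√2 - 35)*(6 + 7 + 49) = (-8*√2 - 35)*62 = (-35 - 8*√2)*62 = -2170 - 496*√2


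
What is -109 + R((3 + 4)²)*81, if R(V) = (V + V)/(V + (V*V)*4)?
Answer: -21311/197 ≈ -108.18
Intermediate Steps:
R(V) = 2*V/(V + 4*V²) (R(V) = (2*V)/(V + V²*4) = (2*V)/(V + 4*V²) = 2*V/(V + 4*V²))
-109 + R((3 + 4)²)*81 = -109 + (2/(1 + 4*(3 + 4)²))*81 = -109 + (2/(1 + 4*7²))*81 = -109 + (2/(1 + 4*49))*81 = -109 + (2/(1 + 196))*81 = -109 + (2/197)*81 = -109 + 162/197 = -21311/197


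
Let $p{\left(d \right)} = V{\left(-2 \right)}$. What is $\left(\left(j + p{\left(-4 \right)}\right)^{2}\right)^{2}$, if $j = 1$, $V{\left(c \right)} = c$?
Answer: $1$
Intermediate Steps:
$p{\left(d \right)} = -2$
$\left(\left(j + p{\left(-4 \right)}\right)^{2}\right)^{2} = \left(\left(1 - 2\right)^{2}\right)^{2} = \left(\left(-1\right)^{2}\right)^{2} = 1^{2} = 1$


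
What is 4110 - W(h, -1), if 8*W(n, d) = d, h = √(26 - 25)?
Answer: 32881/8 ≈ 4110.1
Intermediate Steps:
h = 1 (h = √1 = 1)
W(n, d) = d/8
4110 - W(h, -1) = 4110 - (-1)/8 = 4110 - 1*(-⅛) = 4110 + ⅛ = 32881/8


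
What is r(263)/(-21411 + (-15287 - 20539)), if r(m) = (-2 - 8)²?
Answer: -100/57237 ≈ -0.0017471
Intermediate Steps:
r(m) = 100 (r(m) = (-10)² = 100)
r(263)/(-21411 + (-15287 - 20539)) = 100/(-21411 + (-15287 - 20539)) = 100/(-21411 - 35826) = 100/(-57237) = 100*(-1/57237) = -100/57237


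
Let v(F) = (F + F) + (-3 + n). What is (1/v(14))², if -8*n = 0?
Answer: 1/625 ≈ 0.0016000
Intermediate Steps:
n = 0 (n = -⅛*0 = 0)
v(F) = -3 + 2*F (v(F) = (F + F) + (-3 + 0) = 2*F - 3 = -3 + 2*F)
(1/v(14))² = (1/(-3 + 2*14))² = (1/(-3 + 28))² = (1/25)² = 1/625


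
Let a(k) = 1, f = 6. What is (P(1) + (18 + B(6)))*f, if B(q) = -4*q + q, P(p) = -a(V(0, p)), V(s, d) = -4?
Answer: -6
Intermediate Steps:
P(p) = -1 (P(p) = -1*1 = -1)
B(q) = -3*q
(P(1) + (18 + B(6)))*f = (-1 + (18 - 3*6))*6 = (-1 + (18 - 18))*6 = (-1 + 0)*6 = -1*6 = -6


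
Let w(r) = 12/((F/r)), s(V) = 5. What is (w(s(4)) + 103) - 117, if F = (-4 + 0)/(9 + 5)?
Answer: -224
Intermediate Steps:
F = -2/7 (F = -4/14 = -4*1/14 = -2/7 ≈ -0.28571)
w(r) = -42*r (w(r) = 12/((-2/(7*r))) = 12*(-7*r/2) = -42*r)
(w(s(4)) + 103) - 117 = (-42*5 + 103) - 117 = (-210 + 103) - 117 = -107 - 117 = -224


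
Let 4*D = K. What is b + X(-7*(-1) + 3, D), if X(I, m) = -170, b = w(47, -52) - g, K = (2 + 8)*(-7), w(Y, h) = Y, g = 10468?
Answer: -10591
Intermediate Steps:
K = -70 (K = 10*(-7) = -70)
D = -35/2 (D = (1/4)*(-70) = -35/2 ≈ -17.500)
b = -10421 (b = 47 - 1*10468 = 47 - 10468 = -10421)
b + X(-7*(-1) + 3, D) = -10421 - 170 = -10591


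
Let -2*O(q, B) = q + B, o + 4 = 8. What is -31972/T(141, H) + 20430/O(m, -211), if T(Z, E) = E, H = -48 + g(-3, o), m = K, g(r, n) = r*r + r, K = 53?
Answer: 1691924/1659 ≈ 1019.8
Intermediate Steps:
o = 4 (o = -4 + 8 = 4)
g(r, n) = r + r² (g(r, n) = r² + r = r + r²)
m = 53
O(q, B) = -B/2 - q/2 (O(q, B) = -(q + B)/2 = -(B + q)/2 = -B/2 - q/2)
H = -42 (H = -48 - 3*(1 - 3) = -48 - 3*(-2) = -48 + 6 = -42)
-31972/T(141, H) + 20430/O(m, -211) = -31972/(-42) + 20430/(-½*(-211) - ½*53) = -31972*(-1/42) + 20430/(211/2 - 53/2) = 15986/21 + 20430/79 = 1691924/1659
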